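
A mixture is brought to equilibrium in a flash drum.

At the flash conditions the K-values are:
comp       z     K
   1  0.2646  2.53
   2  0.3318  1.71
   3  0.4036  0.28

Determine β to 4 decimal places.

β = 0.4349

Material balance + equilibrium reduce to Σ zᵢ(Kᵢ−1)/(1+β(Kᵢ−1)) = 0.
g(0) = ΣzᵢKᵢ − 1 = 0.3498 and g(1) = 1 − Σzᵢ/Kᵢ = -0.7400, so a root lies in (0, 1).
Newton–Raphson from β = 0.5:
  β = 0.5000: g = -0.05082, g' = -0.8007 → β = 0.4365
  β = 0.4365: g = -0.00123, g' = -0.7651 → β = 0.4349
Converged at β = 0.4349.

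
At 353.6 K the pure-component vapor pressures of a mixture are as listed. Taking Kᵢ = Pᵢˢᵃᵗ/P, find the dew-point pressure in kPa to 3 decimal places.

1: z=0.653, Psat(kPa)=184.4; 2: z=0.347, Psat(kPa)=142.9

Pdew = 167.519 kPa

At the dew point ψ → 1, so Σzᵢ/Kᵢ = 1 with Kᵢ = Pᵢˢᵃᵗ/P ⇒ 1/P = Σzᵢ/Pᵢˢᵃᵗ.
1/P = 0.653/184.4 + 0.347/142.9 = 0.005969 ⇒ P = 167.519 kPa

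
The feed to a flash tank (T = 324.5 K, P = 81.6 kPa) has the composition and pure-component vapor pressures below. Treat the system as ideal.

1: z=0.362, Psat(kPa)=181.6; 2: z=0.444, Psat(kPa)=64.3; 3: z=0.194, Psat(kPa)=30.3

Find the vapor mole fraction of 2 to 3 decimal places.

y_2 = 0.389

Raoult's law: Kᵢ = Pᵢˢᵃᵗ/P = Pᵢˢᵃᵗ/81.6.
  K_1 = 181.6/81.6 = 2.22549, K_2 = 64.3/81.6 = 0.78799, K_3 = 30.3/81.6 = 0.37132
Iterate (Newton) starting at V/F = 0.68:
  V/F = 0.680: g = -0.0810, g' = -0.423 → V/F = 0.488
  V/F = 0.488: g = -0.0035, g' = -0.397 → V/F = 0.480
Converged at V/F = 0.480.
Compositions from xᵢ = zᵢ/(1+V/F(Kᵢ−1)), yᵢ = Kᵢxᵢ:
  1: x = 0.228, y = 0.507
  2: x = 0.494, y = 0.389
  3: x = 0.278, y = 0.103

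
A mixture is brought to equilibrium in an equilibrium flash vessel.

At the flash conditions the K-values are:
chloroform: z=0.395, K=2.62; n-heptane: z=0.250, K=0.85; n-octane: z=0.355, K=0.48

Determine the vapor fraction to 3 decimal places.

ψ = 0.632

Let ψ = V/F and solve Σ zᵢ(Kᵢ−1)/(1+ψ(Kᵢ−1)) = 0.
g(0) = ΣzᵢKᵢ − 1 = 0.418 and g(1) = 1 − Σzᵢ/Kᵢ = -0.184, so a root lies in (0, 1).
Iterate (Newton) starting at ψ = 0.5:
  ψ = 0.500: g = 0.0635, g' = -0.498 → ψ = 0.628
  ψ = 0.628: g = 0.0019, g' = -0.473 → ψ = 0.632
Converged at ψ = 0.632.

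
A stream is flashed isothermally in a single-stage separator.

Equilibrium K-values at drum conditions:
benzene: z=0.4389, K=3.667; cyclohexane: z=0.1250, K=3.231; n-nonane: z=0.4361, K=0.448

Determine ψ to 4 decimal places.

ψ = 0.8513

Newton–Raphson from ψ = 0.5:
  ψ = 0.5000: g = 0.30096, g' = -0.9658 → ψ = 0.8116
  ψ = 0.8116: g = 0.03301, g' = -0.8266 → ψ = 0.8515
  ψ = 0.8515: g = -0.00022, g' = -0.8389 → ψ = 0.8513
Converged at ψ = 0.8513.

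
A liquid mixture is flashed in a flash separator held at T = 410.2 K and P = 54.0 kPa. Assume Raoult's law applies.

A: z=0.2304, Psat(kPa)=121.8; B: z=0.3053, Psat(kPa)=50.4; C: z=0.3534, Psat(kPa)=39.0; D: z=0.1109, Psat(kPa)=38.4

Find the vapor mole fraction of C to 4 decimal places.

y_C = 0.2991

Raoult's law: Kᵢ = Pᵢˢᵃᵗ/P = Pᵢˢᵃᵗ/54.0.
  K_A = 121.8/54.0 = 2.255556, K_B = 50.4/54.0 = 0.933333, K_C = 39.0/54.0 = 0.722222, K_D = 38.4/54.0 = 0.711111
Let β = V/F and solve Σ zᵢ(Kᵢ−1)/(1+β(Kᵢ−1)) = 0.
g(0) = ΣzᵢKᵢ − 1 = 0.1387 and g(1) = 1 − Σzᵢ/Kᵢ = -0.0745, so a root lies in (0, 1).
Iterate (Newton) starting at β = 0.34:
  β = 0.3400: g = 0.03798, g' = -0.2244 → β = 0.5092
  β = 0.5092: g = 0.00349, g' = -0.1863 → β = 0.5279
  β = 0.5279: g = 0.00003, g' = -0.1831 → β = 0.5281
Converged at β = 0.5281.
Compositions from xᵢ = zᵢ/(1+β(Kᵢ−1)), yᵢ = Kᵢxᵢ:
  A: x = 0.1385, y = 0.3125
  B: x = 0.3164, y = 0.2953
  C: x = 0.4142, y = 0.2991
  D: x = 0.1309, y = 0.0931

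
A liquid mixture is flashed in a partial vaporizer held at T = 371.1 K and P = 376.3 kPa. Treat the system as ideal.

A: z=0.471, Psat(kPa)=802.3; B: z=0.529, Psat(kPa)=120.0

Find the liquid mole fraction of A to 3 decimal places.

Raoult's law: Kᵢ = Pᵢˢᵃᵗ/P = Pᵢˢᵃᵗ/376.3.
  K_A = 802.3/376.3 = 2.13208, K_B = 120.0/376.3 = 0.31889
Let ψ = V/F and solve Σ zᵢ(Kᵢ−1)/(1+ψ(Kᵢ−1)) = 0.
Feasibility: ΣzᵢKᵢ = 1.173, Σzᵢ/Kᵢ = 1.880 — both > 1, two phases present.
Newton iteration, ψ⁰ = 0.5:
  ψ = 0.500: g = -0.2059, g' = -0.810 → ψ = 0.246
  ψ = 0.246: g = -0.0157, g' = -0.723 → ψ = 0.224
Converged at ψ = 0.224.
Compositions from xᵢ = zᵢ/(1+ψ(Kᵢ−1)), yᵢ = Kᵢxᵢ:
  A: x = 0.376, y = 0.801
  B: x = 0.624, y = 0.199

x_A = 0.376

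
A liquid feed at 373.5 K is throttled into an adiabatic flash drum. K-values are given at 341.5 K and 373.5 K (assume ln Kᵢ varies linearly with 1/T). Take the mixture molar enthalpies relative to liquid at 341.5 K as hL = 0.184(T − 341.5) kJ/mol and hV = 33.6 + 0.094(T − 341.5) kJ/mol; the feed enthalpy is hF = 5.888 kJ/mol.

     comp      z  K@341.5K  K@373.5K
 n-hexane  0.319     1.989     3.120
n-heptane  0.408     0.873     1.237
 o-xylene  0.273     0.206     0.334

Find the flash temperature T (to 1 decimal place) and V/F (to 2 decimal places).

T = 343.9 K, V/F = 0.16

Adiabatic flash: solve Rachford–Rice at each trial T, then check hF = ψ·hV(T) + (1−ψ)·hL(T).
  T = 341.5 K: K = (1.989, 0.873, 0.206), RR gives ψ = 0.098, H_out = 3.300 kJ/mol
  T = 373.5 K: K = (3.120, 1.237, 0.334), RR gives ψ = 0.721, H_out = 28.049 kJ/mol
  T = 357.5 K: K = (2.516, 1.047, 0.265), RR gives ψ = 0.461, H_out = 17.781 kJ/mol
  T = 349.5 K: K = (2.243, 0.958, 0.234), RR gives ψ = 0.300, H_out = 11.351 kJ/mol
  T = 345.5 K: K = (2.114, 0.915, 0.220), RR gives ψ = 0.206, H_out = 7.582 kJ/mol
  T = 343.5 K: K = (2.051, 0.894, 0.213), RR gives ψ = 0.154, H_out = 5.514 kJ/mol
Linear interpolation between T = 343.5 (H_out = 5.514) and T = 345.5 (H_out = 7.582) on hF = 5.888 gives T ≈ 343.9 K, at which ψ = 0.16.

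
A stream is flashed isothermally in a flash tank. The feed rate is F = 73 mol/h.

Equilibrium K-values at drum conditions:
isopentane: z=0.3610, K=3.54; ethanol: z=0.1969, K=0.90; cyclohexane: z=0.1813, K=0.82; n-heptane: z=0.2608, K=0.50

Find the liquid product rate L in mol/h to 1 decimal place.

Material balance + equilibrium reduce to Σ zᵢ(Kᵢ−1)/(1+V/F(Kᵢ−1)) = 0.
Feasibility: ΣzᵢKᵢ = 1.7342, Σzᵢ/Kᵢ = 1.0635 — both > 1, two phases present.
Iterate (Newton) starting at V/F = 0.5:
  V/F = 0.5000: g = 0.17348, g' = -0.5772 → V/F = 0.8006
  V/F = 0.8006: g = 0.02531, g' = -0.4447 → V/F = 0.8575
  V/F = 0.8575: g = 0.00013, g' = -0.4410 → V/F = 0.8578
Converged at V/F = 0.8578.
Then V = V/F·F = 0.8578·73 = 62.6 mol/h and L = F − V = 10.4 mol/h.

L = 10.4 mol/h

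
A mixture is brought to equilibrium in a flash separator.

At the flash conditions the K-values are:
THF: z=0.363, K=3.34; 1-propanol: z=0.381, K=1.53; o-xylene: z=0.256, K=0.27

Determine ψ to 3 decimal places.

ψ = 0.789

Let ψ = V/F and solve Σ zᵢ(Kᵢ−1)/(1+ψ(Kᵢ−1)) = 0.
Check two-phase: ΣzᵢKᵢ = 1.864 > 1 and Σzᵢ/Kᵢ = 1.306 > 1, so g(0) = 0.864 > 0 and g(1) = -0.306 < 0.
Newton iteration, ψ⁰ = 0.45:
  ψ = 0.450: g = 0.2985, g' = -0.844 → ψ = 0.804
  ψ = 0.804: g = -0.0157, g' = -1.091 → ψ = 0.789
Converged at ψ = 0.789.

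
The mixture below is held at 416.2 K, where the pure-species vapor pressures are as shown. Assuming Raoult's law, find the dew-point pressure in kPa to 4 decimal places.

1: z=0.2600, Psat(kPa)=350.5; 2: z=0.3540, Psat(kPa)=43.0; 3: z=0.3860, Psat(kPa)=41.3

Pdew = 54.5834 kPa

At the dew point ψ → 1, so Σzᵢ/Kᵢ = 1 with Kᵢ = Pᵢˢᵃᵗ/P ⇒ 1/P = Σzᵢ/Pᵢˢᵃᵗ.
1/P = 0.2600/350.5 + 0.3540/43.0 + 0.3860/41.3 = 0.0183206 ⇒ P = 54.5834 kPa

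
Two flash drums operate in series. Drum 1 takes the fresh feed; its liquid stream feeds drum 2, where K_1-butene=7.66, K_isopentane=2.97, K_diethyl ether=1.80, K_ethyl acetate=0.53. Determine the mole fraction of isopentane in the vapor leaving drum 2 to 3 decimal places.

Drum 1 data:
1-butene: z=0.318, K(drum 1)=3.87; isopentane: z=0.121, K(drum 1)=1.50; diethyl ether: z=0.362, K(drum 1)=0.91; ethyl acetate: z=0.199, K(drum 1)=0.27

Drum 1:
Let ψ₁ = V/F and solve Σ zᵢ(Kᵢ−1)/(1+ψ₁(Kᵢ−1)) = 0.
Check two-phase: ΣzᵢKᵢ = 1.795 > 1 and Σzᵢ/Kᵢ = 1.298 > 1, so g(0) = 0.795 > 0 and g(1) = -0.298 < 0.
Newton–Raphson from ψ₁ = 0.44:
  ψ₁ = 0.440: g = 0.2050, g' = -0.765 → ψ₁ = 0.708
  ψ₁ = 0.708: g = 0.0103, g' = -0.759 → ψ₁ = 0.721
Converged at ψ₁ = 0.721.
Drum-1 compositions:
  1-butene: x = 0.104, y = 0.401
  isopentane: x = 0.089, y = 0.133
  diethyl ether: x = 0.387, y = 0.352
  ethyl acetate: x = 0.420, y = 0.113
Drum-2 feed = drum-1 liquid: z₂ = (0.1036, 0.0889, 0.3871, 0.4204).
Drum 2:
Material balance + equilibrium reduce to Σ zᵢ(Kᵢ−1)/(1+ψ₂(Kᵢ−1)) = 0.
g(0) = ΣzᵢKᵢ − 1 = 0.977 and g(1) = 1 − Σzᵢ/Kᵢ = -0.052, so a root lies in (0, 1).
Iterate (Newton) starting at ψ₂ = 0.63:
  ψ₂ = 0.630: g = 0.1362, g' = -0.536 → ψ₂ = 0.884
  ψ₂ = 0.884: g = 0.0074, g' = -0.500 → ψ₂ = 0.899
Converged at ψ₂ = 0.899.
  1-butene: x = 0.015, y = 0.114
  isopentane: x = 0.032, y = 0.095
  diethyl ether: x = 0.225, y = 0.405
  ethyl acetate: x = 0.728, y = 0.386

y_isopentane (drum 2) = 0.095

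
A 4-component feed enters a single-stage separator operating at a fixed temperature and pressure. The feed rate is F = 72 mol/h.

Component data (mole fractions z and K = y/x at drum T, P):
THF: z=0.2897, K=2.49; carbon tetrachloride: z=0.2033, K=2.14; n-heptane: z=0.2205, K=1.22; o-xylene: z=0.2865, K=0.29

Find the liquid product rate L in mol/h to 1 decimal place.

Let β = V/F and solve Σ zᵢ(Kᵢ−1)/(1+β(Kᵢ−1)) = 0.
g(0) = ΣzᵢKᵢ − 1 = 0.5085 and g(1) = 1 − Σzᵢ/Kᵢ = -0.3800, so a root lies in (0, 1).
Iterate (Newton) starting at β = 0.5:
  β = 0.5000: g = 0.12332, g' = -0.6742 → β = 0.6829
  β = 0.6829: g = -0.00843, g' = -0.7938 → β = 0.6723
  β = 0.6723: g = -0.00006, g' = -0.7819 → β = 0.6722
Converged at β = 0.6722.
Then V = β·F = 0.6722·72 = 48.4 mol/h and L = F − V = 23.6 mol/h.

L = 23.6 mol/h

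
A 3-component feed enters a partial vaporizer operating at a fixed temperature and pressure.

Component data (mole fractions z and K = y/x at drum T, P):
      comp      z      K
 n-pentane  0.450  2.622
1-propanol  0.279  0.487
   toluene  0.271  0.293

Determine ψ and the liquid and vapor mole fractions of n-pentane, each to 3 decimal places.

ψ = 0.394, x_n-pentane = 0.274, y_n-pentane = 0.720

Rachford–Rice: g(ψ) = Σ zᵢ(Kᵢ−1)/(1+ψ(Kᵢ−1)) = 0.
Check two-phase: ΣzᵢKᵢ = 1.395 > 1 and Σzᵢ/Kᵢ = 1.669 > 1, so g(0) = 0.395 > 0 and g(1) = -0.669 < 0.
Newton iteration, ψ⁰ = 0.5:
  ψ = 0.500: g = -0.0858, g' = -0.818 → ψ = 0.395
  ψ = 0.395: g = -0.0005, g' = -0.816 → ψ = 0.394
Converged at ψ = 0.394.
Compositions from xᵢ = zᵢ/(1+ψ(Kᵢ−1)), yᵢ = Kᵢxᵢ:
  n-pentane: x = 0.274, y = 0.720
  1-propanol: x = 0.350, y = 0.170
  toluene: x = 0.376, y = 0.110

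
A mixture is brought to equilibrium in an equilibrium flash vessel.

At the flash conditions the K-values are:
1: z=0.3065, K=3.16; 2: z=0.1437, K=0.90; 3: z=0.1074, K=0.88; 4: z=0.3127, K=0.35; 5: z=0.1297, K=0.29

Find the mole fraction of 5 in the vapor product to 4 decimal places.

y_5 = 0.0480

Iterate (Newton) starting at β = 0.5:
  β = 0.5000: g = -0.15444, g' = -0.7810 → β = 0.3023
  β = 0.3023: g = 0.00215, g' = -0.8372 → β = 0.3048
Converged at β = 0.3048.
Compositions from xᵢ = zᵢ/(1+β(Kᵢ−1)), yᵢ = Kᵢxᵢ:
  1: x = 0.1848, y = 0.5840
  2: x = 0.1482, y = 0.1334
  3: x = 0.1115, y = 0.0981
  4: x = 0.3900, y = 0.1365
  5: x = 0.1655, y = 0.0480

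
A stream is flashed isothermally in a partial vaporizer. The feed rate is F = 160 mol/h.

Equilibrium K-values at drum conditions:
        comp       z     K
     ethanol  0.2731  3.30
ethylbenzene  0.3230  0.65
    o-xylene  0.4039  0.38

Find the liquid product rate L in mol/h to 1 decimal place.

Material balance + equilibrium reduce to Σ zᵢ(Kᵢ−1)/(1+ψ(Kᵢ−1)) = 0.
g(0) = ΣzᵢKᵢ − 1 = 0.2647 and g(1) = 1 − Σzᵢ/Kᵢ = -0.6426, so a root lies in (0, 1).
Newton–Raphson from ψ = 0.5:
  ψ = 0.5000: g = -0.20780, g' = -0.6968 → ψ = 0.2018
  ψ = 0.2018: g = 0.02117, g' = -0.9226 → ψ = 0.2247
  ψ = 0.2247: g = 0.00045, g' = -0.8841 → ψ = 0.2252
Converged at ψ = 0.2252.
Then V = ψ·F = 0.2252·160 = 36.0 mol/h and L = F − V = 124.0 mol/h.

L = 124.0 mol/h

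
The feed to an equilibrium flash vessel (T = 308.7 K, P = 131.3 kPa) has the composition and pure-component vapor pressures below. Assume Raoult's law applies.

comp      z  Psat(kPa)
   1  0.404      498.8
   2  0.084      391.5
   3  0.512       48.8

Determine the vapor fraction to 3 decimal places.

Raoult's law: Kᵢ = Pᵢˢᵃᵗ/P = Pᵢˢᵃᵗ/131.3.
  K_1 = 498.8/131.3 = 3.79893, K_2 = 391.5/131.3 = 2.98172, K_3 = 48.8/131.3 = 0.37167
Material balance + equilibrium reduce to Σ zᵢ(Kᵢ−1)/(1+ψ(Kᵢ−1)) = 0.
Feasibility: ΣzᵢKᵢ = 1.976, Σzᵢ/Kᵢ = 1.512 — both > 1, two phases present.
Newton iteration, ψ⁰ = 0.5:
  ψ = 0.500: g = 0.0858, g' = -1.063 → ψ = 0.581
  ψ = 0.581: g = 0.0015, g' = -1.032 → ψ = 0.582
Converged at ψ = 0.582.

ψ = 0.582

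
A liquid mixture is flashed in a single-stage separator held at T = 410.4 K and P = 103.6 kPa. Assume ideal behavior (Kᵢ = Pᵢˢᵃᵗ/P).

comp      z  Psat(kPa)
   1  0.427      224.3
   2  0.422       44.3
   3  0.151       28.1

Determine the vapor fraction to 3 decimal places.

Raoult's law: Kᵢ = Pᵢˢᵃᵗ/P = Pᵢˢᵃᵗ/103.6.
  K_1 = 224.3/103.6 = 2.16506, K_2 = 44.3/103.6 = 0.42761, K_3 = 28.1/103.6 = 0.27124
Let ψ = V/F and solve Σ zᵢ(Kᵢ−1)/(1+ψ(Kᵢ−1)) = 0.
g(0) = ΣzᵢKᵢ − 1 = 0.146 and g(1) = 1 − Σzᵢ/Kᵢ = -0.741, so a root lies in (0, 1).
Iterate (Newton) starting at ψ = 0.4:
  ψ = 0.400: g = -0.1293, g' = -0.662 → ψ = 0.205
  ψ = 0.205: g = -0.0013, g' = -0.666 → ψ = 0.203
Converged at ψ = 0.203.

ψ = 0.203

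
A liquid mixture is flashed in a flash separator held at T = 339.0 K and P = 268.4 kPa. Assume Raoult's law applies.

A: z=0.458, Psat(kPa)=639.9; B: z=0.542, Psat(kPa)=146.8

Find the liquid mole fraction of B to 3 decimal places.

x_B = 0.753

Raoult's law: Kᵢ = Pᵢˢᵃᵗ/P = Pᵢˢᵃᵗ/268.4.
  K_A = 639.9/268.4 = 2.38413, K_B = 146.8/268.4 = 0.54694
Newton–Raphson from ψ = 0.5:
  ψ = 0.500: g = 0.0572, g' = -0.492 → ψ = 0.616
  ψ = 0.616: g = 0.0015, g' = -0.470 → ψ = 0.619
Converged at ψ = 0.619.
Compositions from xᵢ = zᵢ/(1+ψ(Kᵢ−1)), yᵢ = Kᵢxᵢ:
  A: x = 0.247, y = 0.588
  B: x = 0.753, y = 0.412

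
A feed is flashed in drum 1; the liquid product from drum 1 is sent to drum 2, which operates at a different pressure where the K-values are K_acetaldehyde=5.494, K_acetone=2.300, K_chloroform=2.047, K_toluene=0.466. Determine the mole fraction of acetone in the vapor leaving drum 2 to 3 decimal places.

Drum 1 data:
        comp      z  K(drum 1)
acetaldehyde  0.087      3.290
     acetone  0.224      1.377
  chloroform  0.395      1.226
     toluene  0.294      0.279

y_acetone (drum 2) = 0.218

Drum 1:
Let ψ₁ = V/F and solve Σ zᵢ(Kᵢ−1)/(1+ψ₁(Kᵢ−1)) = 0.
g(0) = ΣzᵢKᵢ − 1 = 0.161 and g(1) = 1 − Σzᵢ/Kᵢ = -0.565, so a root lies in (0, 1).
Newton–Raphson from ψ₁ = 0.5:
  ψ₁ = 0.500: g = -0.0873, g' = -0.512 → ψ₁ = 0.329
  ψ₁ = 0.329: g = -0.0062, g' = -0.454 → ψ₁ = 0.316
Converged at ψ₁ = 0.316.
Drum-1 compositions:
  acetaldehyde: x = 0.050, y = 0.166
  acetone: x = 0.200, y = 0.276
  chloroform: x = 0.369, y = 0.452
  toluene: x = 0.381, y = 0.106
Drum-2 feed = drum-1 liquid: z₂ = (0.0505, 0.2002, 0.3687, 0.3806).
Drum 2:
Let ψ₂ = V/F and solve Σ zᵢ(Kᵢ−1)/(1+ψ₂(Kᵢ−1)) = 0.
Feasibility: ΣzᵢKᵢ = 1.670, Σzᵢ/Kᵢ = 1.093 — both > 1, two phases present.
Iterate (Newton) starting at ψ₂ = 0.5:
  ψ₂ = 0.500: g = 0.2037, g' = -0.597 → ψ₂ = 0.841
  ψ₂ = 0.841: g = 0.0081, g' = -0.594 → ψ₂ = 0.855
Converged at ψ₂ = 0.855.
  acetaldehyde: x = 0.010, y = 0.057
  acetone: x = 0.095, y = 0.218
  chloroform: x = 0.195, y = 0.398
  toluene: x = 0.700, y = 0.326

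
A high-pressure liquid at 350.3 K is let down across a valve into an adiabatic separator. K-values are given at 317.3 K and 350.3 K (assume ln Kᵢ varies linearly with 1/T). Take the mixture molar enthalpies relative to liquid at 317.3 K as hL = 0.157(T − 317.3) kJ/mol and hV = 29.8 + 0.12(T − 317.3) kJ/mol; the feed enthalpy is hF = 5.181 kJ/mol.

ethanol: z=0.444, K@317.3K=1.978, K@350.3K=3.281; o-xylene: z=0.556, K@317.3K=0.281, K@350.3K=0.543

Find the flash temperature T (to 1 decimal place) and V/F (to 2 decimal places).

T = 321.7 K, V/F = 0.15

Adiabatic flash: solve Rachford–Rice at each trial T, then check hF = ψ·hV(T) + (1−ψ)·hL(T).
  T = 317.3 K: K = (1.978, 0.281), RR gives ψ = 0.049, H_out = 1.461 kJ/mol
  T = 350.3 K: K = (3.281, 0.543), RR gives ψ = 0.728, H_out = 25.981 kJ/mol
  T = 333.8 K: K = (2.580, 0.397), RR gives ψ = 0.384, H_out = 13.810 kJ/mol
  T = 325.6 K: K = (2.268, 0.336), RR gives ψ = 0.230, H_out = 8.090 kJ/mol
  T = 321.5 K: K = (2.122, 0.308), RR gives ψ = 0.146, H_out = 4.984 kJ/mol
  T = 323.6 K: K = (2.196, 0.322), RR gives ψ = 0.190, H_out = 6.607 kJ/mol
  T = 322.6 K: K = (2.161, 0.315), RR gives ψ = 0.169, H_out = 5.843 kJ/mol
  T = 322.1 K: K = (2.143, 0.312), RR gives ψ = 0.159, H_out = 5.455 kJ/mol
  T = 321.8 K: K = (2.132, 0.310), RR gives ψ = 0.152, H_out = 5.220 kJ/mol
  T = 321.6 K: K = (2.125, 0.309), RR gives ψ = 0.148, H_out = 5.063 kJ/mol
  T = 321.7 K: K = (2.129, 0.309), RR gives ψ = 0.150, H_out = 5.142 kJ/mol
Continuing to bisect between 321.7 K and 321.8 K converges to T = 321.7 K, at which ψ = 0.15.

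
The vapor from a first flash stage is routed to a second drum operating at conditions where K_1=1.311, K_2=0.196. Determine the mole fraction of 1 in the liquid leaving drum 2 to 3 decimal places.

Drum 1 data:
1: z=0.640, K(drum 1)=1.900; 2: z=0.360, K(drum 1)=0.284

Drum 1:
Material balance + equilibrium reduce to Σ zᵢ(Kᵢ−1)/(1+ψ₁(Kᵢ−1)) = 0.
g(0) = ΣzᵢKᵢ − 1 = 0.318 and g(1) = 1 − Σzᵢ/Kᵢ = -0.604, so a root lies in (0, 1).
Newton iteration, ψ₁⁰ = 0.5:
  ψ₁ = 0.500: g = -0.0043, g' = -0.694 → ψ₁ = 0.494
Converged at ψ₁ = 0.494.
Drum-1 compositions:
  1: x = 0.443, y = 0.842
  2: x = 0.557, y = 0.158
Drum-2 feed = drum-1 vapor: z₂ = (0.8418, 0.1582).
Drum 2:
Let ψ₂ = V/F and solve Σ zᵢ(Kᵢ−1)/(1+ψ₂(Kᵢ−1)) = 0.
Check two-phase: ΣzᵢKᵢ = 1.135 > 1 and Σzᵢ/Kᵢ = 1.449 > 1, so g(0) = 0.135 > 0 and g(1) = -0.449 < 0.
Binary case is linear: z₁(K₁−1)(1+ψ₂(K₂−1)) + z₂(K₂−1)(1+ψ₂(K₁−1)) = 0
⇒ ψ₂ = [z₁(K₁−1)+z₂(K₂−1)] / [−(K₁−1)(K₂−1)] = 0.1346/0.2500 = 0.538
  1: x = 0.721, y = 0.945
  2: x = 0.279, y = 0.055

x_1 (drum 2) = 0.721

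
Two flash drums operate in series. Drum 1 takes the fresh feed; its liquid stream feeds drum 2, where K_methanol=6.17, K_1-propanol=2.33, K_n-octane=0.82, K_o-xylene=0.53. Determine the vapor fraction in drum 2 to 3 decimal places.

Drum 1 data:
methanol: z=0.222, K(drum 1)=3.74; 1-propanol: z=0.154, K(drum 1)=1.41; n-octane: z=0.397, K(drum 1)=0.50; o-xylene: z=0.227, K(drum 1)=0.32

V/F (drum 2) = 0.590

Drum 1:
Rachford–Rice: g(ψ₁) = Σ zᵢ(Kᵢ−1)/(1+ψ₁(Kᵢ−1)) = 0.
g(0) = ΣzᵢKᵢ − 1 = 0.319 and g(1) = 1 − Σzᵢ/Kᵢ = -0.672, so a root lies in (0, 1).
Newton iteration, ψ₁⁰ = 0.65:
  ψ₁ = 0.650: g = -0.3021, g' = -0.787 → ψ₁ = 0.266
  ψ₁ = 0.266: g = -0.0085, g' = -0.867 → ψ₁ = 0.256
Converged at ψ₁ = 0.256.
Drum-1 compositions:
  methanol: x = 0.130, y = 0.488
  1-propanol: x = 0.139, y = 0.197
  n-octane: x = 0.455, y = 0.228
  o-xylene: x = 0.275, y = 0.088
Drum-2 feed = drum-1 liquid: z₂ = (0.1304, 0.1394, 0.4553, 0.2749).
Drum 2:
Let ψ₂ = V/F and solve Σ zᵢ(Kᵢ−1)/(1+ψ₂(Kᵢ−1)) = 0.
Check two-phase: ΣzᵢKᵢ = 1.649 > 1 and Σzᵢ/Kᵢ = 1.155 > 1, so g(0) = 0.649 > 0 and g(1) = -0.155 < 0.
Iterate (Newton) starting at ψ₂ = 0.5:
  ψ₂ = 0.500: g = 0.0405, g' = -0.482 → ψ₂ = 0.584
  ψ₂ = 0.584: g = 0.0024, g' = -0.428 → ψ₂ = 0.590
Converged at ψ₂ = 0.590.
  methanol: x = 0.032, y = 0.199
  1-propanol: x = 0.078, y = 0.182
  n-octane: x = 0.509, y = 0.418
  o-xylene: x = 0.380, y = 0.202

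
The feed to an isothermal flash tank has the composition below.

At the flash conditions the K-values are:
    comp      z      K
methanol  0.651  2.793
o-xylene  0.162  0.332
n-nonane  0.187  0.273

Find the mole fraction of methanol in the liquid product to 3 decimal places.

Rachford–Rice: g(β) = Σ zᵢ(Kᵢ−1)/(1+β(Kᵢ−1)) = 0.
Check two-phase: ΣzᵢKᵢ = 1.923 > 1 and Σzᵢ/Kᵢ = 1.406 > 1, so g(0) = 0.923 > 0 and g(1) = -0.406 < 0.
Iterate (Newton) starting at β = 0.51:
  β = 0.510: g = 0.2295, g' = -0.987 → β = 0.743
  β = 0.743: g = -0.0095, g' = -1.136 → β = 0.734
Converged at β = 0.734.
Compositions from xᵢ = zᵢ/(1+β(Kᵢ−1)), yᵢ = Kᵢxᵢ:
  methanol: x = 0.281, y = 0.785
  o-xylene: x = 0.318, y = 0.106
  n-nonane: x = 0.401, y = 0.109

x_methanol = 0.281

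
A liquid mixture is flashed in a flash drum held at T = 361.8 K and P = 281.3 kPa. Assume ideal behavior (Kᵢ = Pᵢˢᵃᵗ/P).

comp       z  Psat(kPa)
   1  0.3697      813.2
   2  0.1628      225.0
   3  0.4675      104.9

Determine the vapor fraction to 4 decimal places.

ψ = 0.3628

Raoult's law: Kᵢ = Pᵢˢᵃᵗ/P = Pᵢˢᵃᵗ/281.3.
  K_1 = 813.2/281.3 = 2.890864, K_2 = 225.0/281.3 = 0.799858, K_3 = 104.9/281.3 = 0.372911
Material balance + equilibrium reduce to Σ zᵢ(Kᵢ−1)/(1+ψ(Kᵢ−1)) = 0.
Check two-phase: ΣzᵢKᵢ = 1.3733 > 1 and Σzᵢ/Kᵢ = 1.5851 > 1, so g(0) = 0.3733 > 0 and g(1) = -0.5851 < 0.
Iterate (Newton) starting at ψ = 0.67:
  ψ = 0.6700: g = -0.23484, g' = -0.8127 → ψ = 0.3810
  ψ = 0.3810: g = -0.01417, g' = -0.7716 → ψ = 0.3627
  ψ = 0.3627: g = 0.00008, g' = -0.7807 → ψ = 0.3628
Converged at ψ = 0.3628.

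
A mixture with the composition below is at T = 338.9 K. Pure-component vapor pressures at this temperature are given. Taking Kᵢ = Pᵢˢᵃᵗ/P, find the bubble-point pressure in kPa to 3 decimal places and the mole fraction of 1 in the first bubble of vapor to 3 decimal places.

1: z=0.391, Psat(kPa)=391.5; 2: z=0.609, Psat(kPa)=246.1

Pbub = 302.951 kPa, y_1 = 0.505

At the bubble point ψ → 0, so ΣzᵢKᵢ = 1 with Kᵢ = Pᵢˢᵃᵗ/P ⇒ P = ΣzᵢPᵢˢᵃᵗ.
P = 0.391·391.5 + 0.609·246.1 = 302.951 kPa
yᵢ = zᵢPᵢˢᵃᵗ/P ⇒ y_1 = 0.391·391.5/302.951 = 0.505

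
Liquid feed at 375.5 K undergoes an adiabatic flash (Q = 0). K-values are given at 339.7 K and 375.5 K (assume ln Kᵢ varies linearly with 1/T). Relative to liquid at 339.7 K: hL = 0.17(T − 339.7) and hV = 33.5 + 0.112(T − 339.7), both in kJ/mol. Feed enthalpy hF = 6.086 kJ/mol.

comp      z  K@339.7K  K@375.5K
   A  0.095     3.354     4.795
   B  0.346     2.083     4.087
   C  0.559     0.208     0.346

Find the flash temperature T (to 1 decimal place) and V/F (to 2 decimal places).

Adiabatic flash: solve Rachford–Rice at each trial T, then check hF = ψ·hV(T) + (1−ψ)·hL(T).
  T = 339.7 K: K = (3.354, 2.083, 0.208), RR gives ψ = 0.136, H_out = 4.551 kJ/mol
  T = 375.5 K: K = (4.795, 4.087, 0.346), RR gives ψ = 0.501, H_out = 21.828 kJ/mol
  T = 357.6 K: K = (4.046, 2.967, 0.272), RR gives ψ = 0.347, H_out = 14.319 kJ/mol
  T = 348.6 K: K = (3.691, 2.495, 0.238), RR gives ψ = 0.253, H_out = 9.859 kJ/mol
  T = 344.1 K: K = (3.519, 2.280, 0.223), RR gives ψ = 0.197, H_out = 7.314 kJ/mol
  T = 341.9 K: K = (3.436, 2.180, 0.215), RR gives ψ = 0.168, H_out = 5.970 kJ/mol
Linear interpolation between T = 341.9 (H_out = 5.970) and T = 344.1 (H_out = 7.314) on hF = 6.086 gives T ≈ 342.1 K, at which ψ = 0.17.

T = 342.1 K, V/F = 0.17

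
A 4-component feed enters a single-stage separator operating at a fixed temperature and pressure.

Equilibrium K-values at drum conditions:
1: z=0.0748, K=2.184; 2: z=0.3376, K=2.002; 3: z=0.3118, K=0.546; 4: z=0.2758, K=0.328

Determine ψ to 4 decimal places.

Let ψ = V/F and solve Σ zᵢ(Kᵢ−1)/(1+ψ(Kᵢ−1)) = 0.
Feasibility: ΣzᵢKᵢ = 1.0999, Σzᵢ/Kᵢ = 1.6148 — both > 1, two phases present.
Iterate (Newton) starting at ψ = 0.68:
  ψ = 0.6800: g = -0.29582, g' = -0.7089 → ψ = 0.2627
  ψ = 0.2627: g = -0.05047, g' = -0.5399 → ψ = 0.1692
  ψ = 0.1692: g = 0.00054, g' = -0.5545 → ψ = 0.1702
Converged at ψ = 0.1702.

ψ = 0.1702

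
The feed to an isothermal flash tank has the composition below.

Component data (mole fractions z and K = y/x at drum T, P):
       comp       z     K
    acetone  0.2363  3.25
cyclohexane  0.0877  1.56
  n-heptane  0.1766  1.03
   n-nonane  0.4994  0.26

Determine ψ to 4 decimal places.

Rachford–Rice: g(ψ) = Σ zᵢ(Kᵢ−1)/(1+ψ(Kᵢ−1)) = 0.
Feasibility: ΣzᵢKᵢ = 1.2165, Σzᵢ/Kᵢ = 2.2212 — both > 1, two phases present.
Newton–Raphson from ψ = 0.46:
  ψ = 0.4600: g = -0.25473, g' = -0.9350 → ψ = 0.1876
  ψ = 0.1876: g = -0.00551, g' = -0.9830 → ψ = 0.1820
Converged at ψ = 0.1820.

ψ = 0.1820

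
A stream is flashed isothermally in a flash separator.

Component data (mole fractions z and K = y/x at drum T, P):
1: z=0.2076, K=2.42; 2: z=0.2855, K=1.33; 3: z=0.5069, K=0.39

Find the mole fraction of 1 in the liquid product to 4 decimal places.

Rachford–Rice: g(V/F) = Σ zᵢ(Kᵢ−1)/(1+V/F(Kᵢ−1)) = 0.
g(0) = ΣzᵢKᵢ − 1 = 0.0798 and g(1) = 1 − Σzᵢ/Kᵢ = -0.6002, so a root lies in (0, 1).
Newton iteration, V/F⁰ = 0.7:
  V/F = 0.7000: g = -0.31526, g' = -0.7003 → V/F = 0.2498
  V/F = 0.2498: g = -0.06016, g' = -0.5172 → V/F = 0.1335
  V/F = 0.1335: g = 0.00144, g' = -0.5479 → V/F = 0.1361
Converged at V/F = 0.1361.
Compositions from xᵢ = zᵢ/(1+V/F(Kᵢ−1)), yᵢ = Kᵢxᵢ:
  1: x = 0.1740, y = 0.4210
  2: x = 0.2732, y = 0.3634
  3: x = 0.5528, y = 0.2156

x_1 = 0.1740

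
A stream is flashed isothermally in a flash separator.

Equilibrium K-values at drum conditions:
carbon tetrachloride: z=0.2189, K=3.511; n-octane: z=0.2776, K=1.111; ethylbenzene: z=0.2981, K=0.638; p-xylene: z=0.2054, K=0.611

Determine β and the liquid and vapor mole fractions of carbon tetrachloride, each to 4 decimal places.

β = 0.6181, x_carbon tetrachloride = 0.0858, y_carbon tetrachloride = 0.3012

Let β = V/F and solve Σ zᵢ(Kᵢ−1)/(1+β(Kᵢ−1)) = 0.
g(0) = ΣzᵢKᵢ − 1 = 0.3927 and g(1) = 1 − Σzᵢ/Kᵢ = -0.1156, so a root lies in (0, 1).
Newton iteration, β⁰ = 0.68:
  β = 0.6800: g = -0.02012, g' = -0.3174 → β = 0.6166
  β = 0.6166: g = 0.00050, g' = -0.3341 → β = 0.6181
Converged at β = 0.6181.
Compositions from xᵢ = zᵢ/(1+β(Kᵢ−1)), yᵢ = Kᵢxᵢ:
  carbon tetrachloride: x = 0.0858, y = 0.3012
  n-octane: x = 0.2598, y = 0.2886
  ethylbenzene: x = 0.3840, y = 0.2450
  p-xylene: x = 0.2704, y = 0.1652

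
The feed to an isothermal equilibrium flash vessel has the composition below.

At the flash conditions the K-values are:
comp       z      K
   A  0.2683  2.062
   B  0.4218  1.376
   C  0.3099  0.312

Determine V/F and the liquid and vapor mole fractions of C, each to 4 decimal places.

Iterate (Newton) starting at V/F = 0.43:
  V/F = 0.4300: g = 0.02934, g' = -0.4826 → V/F = 0.4908
  V/F = 0.4908: g = -0.00072, g' = -0.5076 → V/F = 0.4894
Converged at V/F = 0.4894.
Compositions from xᵢ = zᵢ/(1+V/F(Kᵢ−1)), yᵢ = Kᵢxᵢ:
  A: x = 0.1765, y = 0.3640
  B: x = 0.3562, y = 0.4902
  C: x = 0.4672, y = 0.1458

V/F = 0.4894, x_C = 0.4672, y_C = 0.1458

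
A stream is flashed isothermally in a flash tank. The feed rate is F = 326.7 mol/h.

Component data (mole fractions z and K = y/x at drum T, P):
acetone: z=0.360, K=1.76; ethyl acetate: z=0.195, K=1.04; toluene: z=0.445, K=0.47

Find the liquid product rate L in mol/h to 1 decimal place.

Material balance + equilibrium reduce to Σ zᵢ(Kᵢ−1)/(1+ψ(Kᵢ−1)) = 0.
g(0) = ΣzᵢKᵢ − 1 = 0.046 and g(1) = 1 − Σzᵢ/Kᵢ = -0.339, so a root lies in (0, 1).
Iterate (Newton) starting at ψ = 0.5:
  ψ = 0.500: g = -0.1150, g' = -0.341 → ψ = 0.163
  ψ = 0.163: g = -0.0069, g' = -0.315 → ψ = 0.141
Converged at ψ = 0.141.
Then V = ψ·F = 0.1409·326.7 = 46.0 mol/h and L = F − V = 280.7 mol/h.

L = 280.7 mol/h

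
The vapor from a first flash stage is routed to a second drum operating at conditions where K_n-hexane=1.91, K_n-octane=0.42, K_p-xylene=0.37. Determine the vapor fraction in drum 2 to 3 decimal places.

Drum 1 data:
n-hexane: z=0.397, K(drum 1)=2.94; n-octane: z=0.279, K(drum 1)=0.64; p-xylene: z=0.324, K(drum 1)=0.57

V/F (drum 2) = 0.278

Drum 1:
Let ψ₁ = V/F and solve Σ zᵢ(Kᵢ−1)/(1+ψ₁(Kᵢ−1)) = 0.
Feasibility: ΣzᵢKᵢ = 1.530, Σzᵢ/Kᵢ = 1.139 — both > 1, two phases present.
Newton–Raphson from ψ₁ = 0.5:
  ψ₁ = 0.500: g = 0.0910, g' = -0.536 → ψ₁ = 0.670
  ψ₁ = 0.670: g = 0.0069, g' = -0.464 → ψ₁ = 0.685
Converged at ψ₁ = 0.685.
Drum-1 compositions:
  n-hexane: x = 0.170, y = 0.501
  n-octane: x = 0.370, y = 0.237
  p-xylene: x = 0.459, y = 0.262
Drum-2 feed = drum-1 vapor: z₂ = (0.5013, 0.2370, 0.2618).
Drum 2:
Let ψ₂ = V/F and solve Σ zᵢ(Kᵢ−1)/(1+ψ₂(Kᵢ−1)) = 0.
Feasibility: ΣzᵢKᵢ = 1.154, Σzᵢ/Kᵢ = 1.534 — both > 1, two phases present.
Newton–Raphson from ψ₂ = 0.5:
  ψ₂ = 0.500: g = -0.1208, g' = -0.576 → ψ₂ = 0.290
  ψ₂ = 0.290: g = -0.0062, g' = -0.531 → ψ₂ = 0.278
Converged at ψ₂ = 0.278.
  n-hexane: x = 0.400, y = 0.764
  n-octane: x = 0.283, y = 0.119
  p-xylene: x = 0.317, y = 0.117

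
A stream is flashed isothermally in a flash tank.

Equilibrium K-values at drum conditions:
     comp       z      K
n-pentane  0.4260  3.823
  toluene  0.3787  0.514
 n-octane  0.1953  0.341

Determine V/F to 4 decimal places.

V/F = 0.5702

Rachford–Rice: g(V/F) = Σ zᵢ(Kᵢ−1)/(1+V/F(Kᵢ−1)) = 0.
Feasibility: ΣzᵢKᵢ = 1.8898, Σzᵢ/Kᵢ = 1.4209 — both > 1, two phases present.
Newton–Raphson from V/F = 0.5:
  V/F = 0.5000: g = 0.06361, g' = -0.9285 → V/F = 0.5685
  V/F = 0.5685: g = 0.00154, g' = -0.8880 → V/F = 0.5702
Converged at V/F = 0.5702.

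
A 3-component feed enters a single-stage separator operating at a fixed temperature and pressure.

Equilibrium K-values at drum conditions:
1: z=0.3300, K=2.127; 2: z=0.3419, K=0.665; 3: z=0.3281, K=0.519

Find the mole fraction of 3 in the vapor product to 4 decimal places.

Rachford–Rice: g(ψ) = Σ zᵢ(Kᵢ−1)/(1+ψ(Kᵢ−1)) = 0.
Feasibility: ΣzᵢKᵢ = 1.0996, Σzᵢ/Kᵢ = 1.3015 — both > 1, two phases present.
Iterate (Newton) starting at ψ = 0.3:
  ψ = 0.3000: g = -0.03382, g' = -0.3852 → ψ = 0.2122
  ψ = 0.2122: g = 0.00108, g' = -0.4116 → ψ = 0.2148
Converged at ψ = 0.2148.
Compositions from xᵢ = zᵢ/(1+ψ(Kᵢ−1)), yᵢ = Kᵢxᵢ:
  1: x = 0.2657, y = 0.5651
  2: x = 0.3684, y = 0.2450
  3: x = 0.3659, y = 0.1899

y_3 = 0.1899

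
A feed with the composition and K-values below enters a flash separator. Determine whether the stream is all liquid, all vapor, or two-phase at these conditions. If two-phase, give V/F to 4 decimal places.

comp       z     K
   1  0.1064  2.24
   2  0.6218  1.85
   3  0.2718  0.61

all vapor

ΣzᵢKᵢ = 1.5545; Σzᵢ/Kᵢ = 0.8292.
Since Σzᵢ/Kᵢ < 1 the mixture is above its dew point — single vapor phase.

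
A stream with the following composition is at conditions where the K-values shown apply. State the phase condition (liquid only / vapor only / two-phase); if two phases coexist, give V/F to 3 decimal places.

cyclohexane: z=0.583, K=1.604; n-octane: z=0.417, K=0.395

ΣzᵢKᵢ = 1.100; Σzᵢ/Kᵢ = 1.419.
Both exceed 1, so a two-phase solution exists.
Newton iteration, ψ⁰ = 0.51:
  ψ = 0.510: g = -0.0957, g' = -0.444 → ψ = 0.294
  ψ = 0.294: g = -0.0080, g' = -0.379 → ψ = 0.273
Converged at ψ = 0.273.

two-phase, V/F = 0.273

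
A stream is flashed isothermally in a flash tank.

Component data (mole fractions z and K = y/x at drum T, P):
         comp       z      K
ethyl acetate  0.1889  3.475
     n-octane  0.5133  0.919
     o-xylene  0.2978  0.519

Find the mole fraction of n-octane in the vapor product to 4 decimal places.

y_n-octane = 0.4890

Material balance + equilibrium reduce to Σ zᵢ(Kᵢ−1)/(1+V/F(Kᵢ−1)) = 0.
Feasibility: ΣzᵢKᵢ = 1.2827, Σzᵢ/Kᵢ = 1.1867 — both > 1, two phases present.
Newton–Raphson from V/F = 0.47:
  V/F = 0.4700: g = -0.01218, g' = -0.3659 → V/F = 0.4367
  V/F = 0.4367: g = 0.00025, g' = -0.3813 → V/F = 0.4374
Converged at V/F = 0.4374.
Compositions from xᵢ = zᵢ/(1+V/F(Kᵢ−1)), yᵢ = Kᵢxᵢ:
  ethyl acetate: x = 0.0907, y = 0.3152
  n-octane: x = 0.5322, y = 0.4890
  o-xylene: x = 0.3771, y = 0.1957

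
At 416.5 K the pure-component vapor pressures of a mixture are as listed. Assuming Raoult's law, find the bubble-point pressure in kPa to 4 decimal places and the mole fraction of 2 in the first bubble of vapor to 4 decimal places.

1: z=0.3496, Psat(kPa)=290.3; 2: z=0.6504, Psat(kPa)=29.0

Pbub = 120.3505 kPa, y_2 = 0.1567

At the bubble point ψ → 0, so ΣzᵢKᵢ = 1 with Kᵢ = Pᵢˢᵃᵗ/P ⇒ P = ΣzᵢPᵢˢᵃᵗ.
P = 0.3496·290.3 + 0.6504·29.0 = 120.3505 kPa
yᵢ = zᵢPᵢˢᵃᵗ/P ⇒ y_2 = 0.6504·29.0/120.3505 = 0.1567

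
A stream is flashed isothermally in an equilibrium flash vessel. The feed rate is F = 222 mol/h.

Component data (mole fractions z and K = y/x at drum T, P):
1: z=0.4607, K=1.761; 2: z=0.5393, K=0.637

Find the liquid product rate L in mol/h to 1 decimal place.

L = 97.6 mol/h

Material balance + equilibrium reduce to Σ zᵢ(Kᵢ−1)/(1+V/F(Kᵢ−1)) = 0.
g(0) = ΣzᵢKᵢ − 1 = 0.1548 and g(1) = 1 − Σzᵢ/Kᵢ = -0.1082, so a root lies in (0, 1).
Binary case is linear: z₁(K₁−1)(1+V/F(K₂−1)) + z₂(K₂−1)(1+V/F(K₁−1)) = 0
⇒ V/F = [z₁(K₁−1)+z₂(K₂−1)] / [−(K₁−1)(K₂−1)] = 0.15483/0.27624 = 0.5605
Then V = V/F·F = 0.5605·222 = 124.4 mol/h and L = F − V = 97.6 mol/h.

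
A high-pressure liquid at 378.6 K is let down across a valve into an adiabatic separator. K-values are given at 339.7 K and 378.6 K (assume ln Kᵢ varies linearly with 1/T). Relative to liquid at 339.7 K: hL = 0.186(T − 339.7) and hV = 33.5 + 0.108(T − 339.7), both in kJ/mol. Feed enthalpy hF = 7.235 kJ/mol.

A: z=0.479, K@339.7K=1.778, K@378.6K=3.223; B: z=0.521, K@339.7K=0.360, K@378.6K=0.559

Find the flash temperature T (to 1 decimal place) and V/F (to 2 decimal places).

T = 343.8 K, V/F = 0.20

Adiabatic flash: solve Rachford–Rice at each trial T, then check hF = ψ·hV(T) + (1−ψ)·hL(T).
  T = 339.7 K: K = (1.778, 0.360), RR gives ψ = 0.079, H_out = 2.639 kJ/mol
  T = 378.6 K: K = (3.223, 0.559), RR gives ψ = 0.852, H_out = 33.186 kJ/mol
  T = 359.1 K: K = (2.431, 0.454), RR gives ψ = 0.513, H_out = 20.009 kJ/mol
  T = 349.4 K: K = (2.088, 0.405), RR gives ψ = 0.327, H_out = 12.505 kJ/mol
  T = 344.5 K: K = (1.927, 0.382), RR gives ψ = 0.213, H_out = 7.963 kJ/mol
  T = 342.1 K: K = (1.852, 0.371), RR gives ψ = 0.150, H_out = 5.436 kJ/mol
Linear interpolation between T = 342.1 (H_out = 5.436) and T = 344.5 (H_out = 7.963) on hF = 7.235 gives T ≈ 343.8 K, at which ψ = 0.20.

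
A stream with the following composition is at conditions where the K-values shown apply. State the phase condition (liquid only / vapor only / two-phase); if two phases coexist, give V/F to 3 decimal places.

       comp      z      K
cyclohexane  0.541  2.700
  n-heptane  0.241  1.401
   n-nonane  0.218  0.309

ΣzᵢKᵢ = 1.866; Σzᵢ/Kᵢ = 1.078.
Both exceed 1, so a two-phase solution exists.
Rachford–Rice: g(ψ) = Σ zᵢ(Kᵢ−1)/(1+ψ(Kᵢ−1)) = 0.
Iterate (Newton) starting at ψ = 0.53:
  ψ = 0.530: g = 0.3258, g' = -0.718 → ψ = 0.984
  ψ = 0.984: g = -0.0569, g' = -1.254 → ψ = 0.938
  ψ = 0.938: g = -0.0038, g' = -1.095 → ψ = 0.935
Converged at ψ = 0.935.

two-phase, V/F = 0.935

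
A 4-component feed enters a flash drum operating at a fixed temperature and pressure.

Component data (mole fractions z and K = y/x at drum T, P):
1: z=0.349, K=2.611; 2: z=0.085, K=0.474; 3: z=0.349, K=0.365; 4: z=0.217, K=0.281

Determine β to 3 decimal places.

β = 0.133

Let β = V/F and solve Σ zᵢ(Kᵢ−1)/(1+β(Kᵢ−1)) = 0.
Feasibility: ΣzᵢKᵢ = 1.140, Σzᵢ/Kᵢ = 2.041 — both > 1, two phases present.
Newton iteration, β⁰ = 0.5:
  β = 0.500: g = -0.3176, g' = -0.897 → β = 0.146
  β = 0.146: g = -0.0117, g' = -0.932 → β = 0.133
Converged at β = 0.133.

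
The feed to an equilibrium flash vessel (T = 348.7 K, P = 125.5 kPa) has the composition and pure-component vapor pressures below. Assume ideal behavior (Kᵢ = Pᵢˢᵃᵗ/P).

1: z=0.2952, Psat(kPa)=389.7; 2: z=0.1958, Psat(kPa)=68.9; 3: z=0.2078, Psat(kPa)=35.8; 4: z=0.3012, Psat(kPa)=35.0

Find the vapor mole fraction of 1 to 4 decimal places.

Raoult's law: Kᵢ = Pᵢˢᵃᵗ/P = Pᵢˢᵃᵗ/125.5.
  K_1 = 389.7/125.5 = 3.105179, K_2 = 68.9/125.5 = 0.549004, K_3 = 35.8/125.5 = 0.285259, K_4 = 35.0/125.5 = 0.278884
Material balance + equilibrium reduce to Σ zᵢ(Kᵢ−1)/(1+V/F(Kᵢ−1)) = 0.
Check two-phase: ΣzᵢKᵢ = 1.1674 > 1 and Σzᵢ/Kᵢ = 2.2602 > 1, so g(0) = 0.1674 > 0 and g(1) = -1.2602 < 0.
Newton iteration, V/F⁰ = 0.34:
  V/F = 0.3400: g = -0.22605, g' = -0.9601 → V/F = 0.1046
  V/F = 0.1046: g = 0.02123, g' = -1.2299 → V/F = 0.1218
  V/F = 0.1218: g = 0.00036, g' = -1.1889 → V/F = 0.1221
Converged at V/F = 0.1221.
Compositions from xᵢ = zᵢ/(1+V/F(Kᵢ−1)), yᵢ = Kᵢxᵢ:
  1: x = 0.2348, y = 0.7292
  2: x = 0.2072, y = 0.1138
  3: x = 0.2277, y = 0.0649
  4: x = 0.3303, y = 0.0921

y_1 = 0.7292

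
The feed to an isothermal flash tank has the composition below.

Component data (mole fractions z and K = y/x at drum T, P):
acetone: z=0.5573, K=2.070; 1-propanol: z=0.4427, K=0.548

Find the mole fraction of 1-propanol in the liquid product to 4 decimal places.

Rachford–Rice: g(V/F) = Σ zᵢ(Kᵢ−1)/(1+V/F(Kᵢ−1)) = 0.
Feasibility: ΣzᵢKᵢ = 1.3962, Σzᵢ/Kᵢ = 1.0771 — both > 1, two phases present.
Newton–Raphson from V/F = 0.55:
  V/F = 0.5500: g = 0.10909, g' = -0.4131 → V/F = 0.8141
  V/F = 0.8141: g = 0.00210, g' = -0.4087 → V/F = 0.8192
Converged at V/F = 0.8192.
Compositions from xᵢ = zᵢ/(1+V/F(Kᵢ−1)), yᵢ = Kᵢxᵢ:
  acetone: x = 0.2970, y = 0.6147
  1-propanol: x = 0.7030, y = 0.3853

x_1-propanol = 0.7030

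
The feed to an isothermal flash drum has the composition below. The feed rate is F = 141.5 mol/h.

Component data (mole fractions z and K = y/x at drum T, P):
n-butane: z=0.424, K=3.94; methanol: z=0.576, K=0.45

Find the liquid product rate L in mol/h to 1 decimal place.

L = 60.1 mol/h

Material balance + equilibrium reduce to Σ zᵢ(Kᵢ−1)/(1+β(Kᵢ−1)) = 0.
Feasibility: ΣzᵢKᵢ = 1.930, Σzᵢ/Kᵢ = 1.388 — both > 1, two phases present.
Binary case is linear: z₁(K₁−1)(1+β(K₂−1)) + z₂(K₂−1)(1+β(K₁−1)) = 0
⇒ β = [z₁(K₁−1)+z₂(K₂−1)] / [−(K₁−1)(K₂−1)] = 0.9298/1.6170 = 0.575
Then V = β·F = 0.5750·141.5 = 81.4 mol/h and L = F − V = 60.1 mol/h.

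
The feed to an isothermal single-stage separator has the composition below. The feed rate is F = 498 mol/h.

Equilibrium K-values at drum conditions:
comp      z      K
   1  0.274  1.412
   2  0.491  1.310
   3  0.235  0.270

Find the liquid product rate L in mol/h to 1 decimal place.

L = 314.6 mol/h

Material balance + equilibrium reduce to Σ zᵢ(Kᵢ−1)/(1+β(Kᵢ−1)) = 0.
g(0) = ΣzᵢKᵢ − 1 = 0.094 and g(1) = 1 − Σzᵢ/Kᵢ = -0.439, so a root lies in (0, 1).
Newton iteration, β⁰ = 0.47:
  β = 0.470: g = -0.0337, g' = -0.359 → β = 0.376
  β = 0.376: g = -0.0024, g' = -0.311 → β = 0.368
Converged at β = 0.368.
Then V = β·F = 0.3683·498 = 183.4 mol/h and L = F − V = 314.6 mol/h.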